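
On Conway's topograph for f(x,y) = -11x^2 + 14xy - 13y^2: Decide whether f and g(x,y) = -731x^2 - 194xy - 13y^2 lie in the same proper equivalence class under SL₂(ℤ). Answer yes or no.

D₁ = -376, D₂ = -376
f is negative-definite; reduce −f:
−f: translate: b→8 (≡-14 mod 22), so (11,-14,13)→(11,8,10)
−f: flip: (11,8,10)→(10,-8,11)
−f: reduced (well bottom): (10,-8,11) with a≤c, −a<b≤a
flip sign back: reduced form of f is (-10,8,-11)
g is negative-definite; reduce −g:
−g: flip: (731,194,13)→(13,-194,731)
−g: translate: b→-12 (≡-194 mod 26), so (13,-194,731)→(13,-12,10)
−g: flip: (13,-12,10)→(10,12,13)
−g: translate: b→-8 (≡12 mod 20), so (10,12,13)→(10,-8,11)
−g: reduced (well bottom): (10,-8,11) with a≤c, −a<b≤a
flip sign back: reduced form of g is (-10,8,-11)
reduced forms (-10, 8, -11) vs (-10, 8, -11) ⇒ equivalent

yes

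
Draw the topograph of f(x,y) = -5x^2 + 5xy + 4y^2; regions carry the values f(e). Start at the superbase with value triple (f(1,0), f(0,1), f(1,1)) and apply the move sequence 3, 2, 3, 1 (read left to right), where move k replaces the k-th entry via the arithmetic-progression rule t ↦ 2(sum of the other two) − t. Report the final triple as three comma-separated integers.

start (-5,4,4) = (f(1,0),f(0,1),f(1,1))
replace slot 3: 2·((-5)+4) − 4 = -6 → (-5,4,-6)
replace slot 2: 2·((-5)+(-6)) − 4 = -26 → (-5,-26,-6)
replace slot 3: 2·((-5)+(-26)) − (-6) = -56 → (-5,-26,-56)
replace slot 1: 2·((-26)+(-56)) − (-5) = -159 → (-159,-26,-56)

-159,-26,-56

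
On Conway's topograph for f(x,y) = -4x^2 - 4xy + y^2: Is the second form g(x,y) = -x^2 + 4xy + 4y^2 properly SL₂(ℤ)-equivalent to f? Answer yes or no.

D₁ = 32, D₂ = 32
river cycle of f (length 2): (1, 4, -4), (-4, 4, 1)
river cycle of g (length 2): (4, 4, -1), (-1, 4, 4)
cycles differ ⇒ inequivalent

no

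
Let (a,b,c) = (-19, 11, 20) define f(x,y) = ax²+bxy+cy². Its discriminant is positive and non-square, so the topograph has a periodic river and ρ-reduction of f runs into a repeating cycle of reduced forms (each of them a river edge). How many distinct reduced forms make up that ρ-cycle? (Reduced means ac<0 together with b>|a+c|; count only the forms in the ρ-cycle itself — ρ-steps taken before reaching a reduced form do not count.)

D = 1641, ⌊√D⌋ = 40
river: ρ → (20,29,-10)
river: ρ → (-10,31,17)
river: ρ → (17,37,-4)
river: ρ → (-4,35,26)
river: ρ → (26,17,-13)
river: ρ → (-13,35,8)
river: ρ → (8,29,-25)
river: ρ → (-25,21,12)
river: ρ → (12,27,-19)
river: ρ → (-19,11,20)
ρ-cycle length = 10 (tail of 0 descent steps not counted)

10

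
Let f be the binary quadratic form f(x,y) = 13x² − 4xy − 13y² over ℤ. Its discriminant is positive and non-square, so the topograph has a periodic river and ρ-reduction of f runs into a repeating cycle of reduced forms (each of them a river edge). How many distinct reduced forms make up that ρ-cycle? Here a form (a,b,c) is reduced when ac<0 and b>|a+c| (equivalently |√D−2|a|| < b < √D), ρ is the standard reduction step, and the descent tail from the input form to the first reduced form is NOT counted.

D = 692, ⌊√D⌋ = 26
descent: ρ → (-13,4,13)  [lands on river]
river: ρ → (13,22,-4)
river: ρ → (-4,26,1)
river: ρ → (1,26,-4)
river: ρ → (-4,22,13)
river: ρ → (13,4,-13)
river: ρ → (-13,22,4)
river: ρ → (4,26,-1)
river: ρ → (-1,26,4)
river: ρ → (4,22,-13)
ρ-cycle length = 10 (tail of 1 descent step not counted)

10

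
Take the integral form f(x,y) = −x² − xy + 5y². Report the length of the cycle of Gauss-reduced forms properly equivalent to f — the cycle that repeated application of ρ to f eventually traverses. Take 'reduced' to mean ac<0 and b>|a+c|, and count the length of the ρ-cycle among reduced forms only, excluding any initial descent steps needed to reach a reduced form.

D = 21, ⌊√D⌋ = 4
descent: ρ → (5,1,-1)
descent: ρ → (-1,3,3)  [lands on river]
river: ρ → (3,3,-1)
ρ-cycle length = 2 (tail of 2 descent steps not counted)

2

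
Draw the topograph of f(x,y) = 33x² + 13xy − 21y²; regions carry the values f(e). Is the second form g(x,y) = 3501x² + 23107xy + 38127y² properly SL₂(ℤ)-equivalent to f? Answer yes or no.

D₁ = 2941, D₂ = 2941
river cycle of f (length 14): (-21, 29, 25), (25, 21, -25), (-25, 29, 21), (21, 13, -33), (-33, 53, 1), (1, 53, -33), (-33, 13, 21), (21, 29, -25), (-25, 21, 25), (25, 29, -21), … (4 more)
river cycle of g (length 14): (33, 13, -21), (-21, 29, 25), (25, 21, -25), (-25, 29, 21), (21, 13, -33), (-33, 53, 1), (1, 53, -33), (-33, 13, 21), (21, 29, -25), (-25, 21, 25), … (4 more)
cycles coincide ⇒ equivalent

yes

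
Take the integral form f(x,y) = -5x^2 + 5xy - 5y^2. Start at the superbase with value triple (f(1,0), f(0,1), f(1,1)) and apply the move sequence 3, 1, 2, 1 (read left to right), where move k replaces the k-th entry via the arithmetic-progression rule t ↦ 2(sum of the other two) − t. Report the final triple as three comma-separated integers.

start (-5,-5,-5) = (f(1,0),f(0,1),f(1,1))
replace slot 3: 2·((-5)+(-5)) − (-5) = -15 → (-5,-5,-15)
replace slot 1: 2·((-5)+(-15)) − (-5) = -35 → (-35,-5,-15)
replace slot 2: 2·((-35)+(-15)) − (-5) = -95 → (-35,-95,-15)
replace slot 1: 2·((-95)+(-15)) − (-35) = -185 → (-185,-95,-15)

-185,-95,-15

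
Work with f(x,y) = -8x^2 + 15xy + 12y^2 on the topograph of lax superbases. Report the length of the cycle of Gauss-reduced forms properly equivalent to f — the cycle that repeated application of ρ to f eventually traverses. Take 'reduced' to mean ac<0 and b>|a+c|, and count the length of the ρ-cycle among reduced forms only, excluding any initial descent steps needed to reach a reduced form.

D = 609, ⌊√D⌋ = 24
river: ρ → (12,9,-11)
river: ρ → (-11,13,10)
river: ρ → (10,7,-14)
river: ρ → (-14,21,3)
river: ρ → (3,21,-14)
river: ρ → (-14,7,10)
river: ρ → (10,13,-11)
river: ρ → (-11,9,12)
river: ρ → (12,15,-8)
river: ρ → (-8,17,10)
river: ρ → (10,23,-2)
river: ρ → (-2,21,21)
river: ρ → (21,21,-2)
river: ρ → (-2,23,10)
river: ρ → (10,17,-8)
river: ρ → (-8,15,12)
ρ-cycle length = 16 (tail of 0 descent steps not counted)

16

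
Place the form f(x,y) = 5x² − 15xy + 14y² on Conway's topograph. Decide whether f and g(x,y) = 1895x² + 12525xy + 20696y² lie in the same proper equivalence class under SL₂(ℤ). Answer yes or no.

D₁ = -55, D₂ = -55
f: translate: b→5 (≡-15 mod 10), so (5,-15,14)→(5,5,4)
f: flip: (5,5,4)→(4,-5,5)
f: translate: b→3 (≡-5 mod 8), so (4,-5,5)→(4,3,4)
f: reduced (well bottom): (4,3,4) with a≤c, −a<b≤a
g: translate: b→1155 (≡12525 mod 3790), so (1895,12525,20696)→(1895,1155,176)
g: flip: (1895,1155,176)→(176,-1155,1895)
g: translate: b→-99 (≡-1155 mod 352), so (176,-1155,1895)→(176,-99,14)
g: flip: (176,-99,14)→(14,99,176)
g: translate: b→-13 (≡99 mod 28), so (14,99,176)→(14,-13,4)
g: flip: (14,-13,4)→(4,13,14)
g: translate: b→-3 (≡13 mod 8), so (4,13,14)→(4,-3,4)
g: flip: (4,-3,4)→(4,3,4)
g: reduced (well bottom): (4,3,4) with a≤c, −a<b≤a
reduced forms (4, 3, 4) vs (4, 3, 4) ⇒ equivalent

yes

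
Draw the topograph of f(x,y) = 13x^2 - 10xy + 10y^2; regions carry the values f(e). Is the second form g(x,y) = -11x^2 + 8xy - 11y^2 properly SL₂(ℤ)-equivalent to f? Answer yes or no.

D₁ = -420, D₂ = -420
f: flip: (13,-10,10)→(10,10,13)
f: reduced (well bottom): (10,10,13) with a≤c, −a<b≤a
g is negative-definite; reduce −g:
−g: flip: (11,-8,11)→(11,8,11)
−g: reduced (well bottom): (11,8,11) with a≤c, −a<b≤a
flip sign back: reduced form of g is (-11,-8,-11)
reduced forms (10, 10, 13) vs (-11, -8, -11) ⇒ inequivalent

no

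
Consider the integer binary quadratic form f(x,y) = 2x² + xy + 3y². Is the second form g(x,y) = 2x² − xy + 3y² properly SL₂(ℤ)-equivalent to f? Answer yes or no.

D₁ = -23, D₂ = -23
f: reduced (well bottom): (2,1,3) with a≤c, −a<b≤a
g: reduced (well bottom): (2,-1,3) with a≤c, −a<b≤a
reduced forms (2, 1, 3) vs (2, -1, 3) ⇒ inequivalent

no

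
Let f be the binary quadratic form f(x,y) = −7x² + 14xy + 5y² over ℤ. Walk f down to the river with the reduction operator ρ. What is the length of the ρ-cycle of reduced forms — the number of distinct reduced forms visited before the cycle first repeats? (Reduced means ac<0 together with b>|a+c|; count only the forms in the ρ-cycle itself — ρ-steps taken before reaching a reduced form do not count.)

D = 336, ⌊√D⌋ = 18
river: ρ → (5,16,-4)
river: ρ → (-4,16,5)
river: ρ → (5,14,-7)
river: ρ → (-7,14,5)
ρ-cycle length = 4 (tail of 0 descent steps not counted)

4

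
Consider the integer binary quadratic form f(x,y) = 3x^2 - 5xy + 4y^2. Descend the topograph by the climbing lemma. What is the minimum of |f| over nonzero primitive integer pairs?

translate: b→1 (≡-5 mod 6), so (3,-5,4)→(3,1,2)
flip: (3,1,2)→(2,-1,3)
reduced (well bottom): (2,-1,3) with a≤c, −a<b≤a
well minimum = a = 2

2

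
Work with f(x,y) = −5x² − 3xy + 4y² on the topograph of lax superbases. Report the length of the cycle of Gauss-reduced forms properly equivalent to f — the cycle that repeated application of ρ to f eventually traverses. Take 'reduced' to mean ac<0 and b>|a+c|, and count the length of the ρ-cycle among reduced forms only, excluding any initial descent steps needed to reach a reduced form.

D = 89, ⌊√D⌋ = 9
descent: ρ → (4,3,-5)  [lands on river]
river: ρ → (-5,7,2)
river: ρ → (2,9,-1)
river: ρ → (-1,9,2)
river: ρ → (2,7,-5)
river: ρ → (-5,3,4)
river: ρ → (4,5,-4)
river: ρ → (-4,3,5)
river: ρ → (5,7,-2)
river: ρ → (-2,9,1)
river: ρ → (1,9,-2)
river: ρ → (-2,7,5)
river: ρ → (5,3,-4)
river: ρ → (-4,5,4)
ρ-cycle length = 14 (tail of 1 descent step not counted)

14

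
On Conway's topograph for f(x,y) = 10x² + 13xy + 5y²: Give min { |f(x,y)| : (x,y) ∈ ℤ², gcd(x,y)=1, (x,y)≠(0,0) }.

translate: b→-7 (≡13 mod 20), so (10,13,5)→(10,-7,2)
flip: (10,-7,2)→(2,7,10)
translate: b→-1 (≡7 mod 4), so (2,7,10)→(2,-1,4)
reduced (well bottom): (2,-1,4) with a≤c, −a<b≤a
well minimum = a = 2

2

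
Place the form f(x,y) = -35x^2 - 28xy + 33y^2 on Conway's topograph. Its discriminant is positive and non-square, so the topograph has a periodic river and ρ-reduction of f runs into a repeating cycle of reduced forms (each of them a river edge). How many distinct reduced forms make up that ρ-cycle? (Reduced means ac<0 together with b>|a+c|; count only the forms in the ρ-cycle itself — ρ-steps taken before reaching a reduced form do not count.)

D = 5404, ⌊√D⌋ = 73
descent: ρ → (33,28,-35)  [lands on river]
river: ρ → (-35,42,26)
river: ρ → (26,62,-15)
river: ρ → (-15,58,34)
river: ρ → (34,10,-39)
river: ρ → (-39,68,5)
river: ρ → (5,72,-11)
river: ρ → (-11,60,41)
river: ρ → (41,22,-30)
river: ρ → (-30,38,33)
ρ-cycle length = 10 (tail of 1 descent step not counted)

10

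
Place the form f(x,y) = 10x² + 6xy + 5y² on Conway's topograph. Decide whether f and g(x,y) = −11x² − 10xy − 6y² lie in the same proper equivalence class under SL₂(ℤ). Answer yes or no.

D₁ = -164, D₂ = -164
f: flip: (10,6,5)→(5,-6,10)
f: translate: b→4 (≡-6 mod 10), so (5,-6,10)→(5,4,9)
f: reduced (well bottom): (5,4,9) with a≤c, −a<b≤a
g is negative-definite; reduce −g:
−g: flip: (11,10,6)→(6,-10,11)
−g: translate: b→2 (≡-10 mod 12), so (6,-10,11)→(6,2,7)
−g: reduced (well bottom): (6,2,7) with a≤c, −a<b≤a
flip sign back: reduced form of g is (-6,-2,-7)
reduced forms (5, 4, 9) vs (-6, -2, -7) ⇒ inequivalent

no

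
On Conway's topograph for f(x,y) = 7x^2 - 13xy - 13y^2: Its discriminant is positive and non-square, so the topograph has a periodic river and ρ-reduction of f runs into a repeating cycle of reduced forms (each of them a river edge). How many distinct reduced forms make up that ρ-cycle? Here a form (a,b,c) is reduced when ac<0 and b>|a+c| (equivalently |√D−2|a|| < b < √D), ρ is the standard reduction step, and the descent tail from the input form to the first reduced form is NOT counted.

D = 533, ⌊√D⌋ = 23
descent: ρ → (-13,13,7)  [lands on river]
river: ρ → (7,15,-11)
river: ρ → (-11,7,11)
river: ρ → (11,15,-7)
river: ρ → (-7,13,13)
river: ρ → (13,13,-7)
river: ρ → (-7,15,11)
river: ρ → (11,7,-11)
river: ρ → (-11,15,7)
river: ρ → (7,13,-13)
ρ-cycle length = 10 (tail of 1 descent step not counted)

10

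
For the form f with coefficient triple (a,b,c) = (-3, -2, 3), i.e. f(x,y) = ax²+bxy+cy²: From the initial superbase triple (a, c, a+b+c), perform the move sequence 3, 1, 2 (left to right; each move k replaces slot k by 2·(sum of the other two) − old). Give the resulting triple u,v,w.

start (-3,3,-2) = (f(1,0),f(0,1),f(1,1))
replace slot 3: 2·((-3)+3) − (-2) = 2 → (-3,3,2)
replace slot 1: 2·(3+2) − (-3) = 13 → (13,3,2)
replace slot 2: 2·(13+2) − 3 = 27 → (13,27,2)

13,27,2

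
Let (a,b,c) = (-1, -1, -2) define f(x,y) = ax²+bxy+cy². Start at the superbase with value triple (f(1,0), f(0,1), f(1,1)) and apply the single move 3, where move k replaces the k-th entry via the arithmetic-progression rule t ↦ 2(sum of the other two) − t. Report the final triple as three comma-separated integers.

start (-1,-2,-4) = (f(1,0),f(0,1),f(1,1))
replace slot 3: 2·((-1)+(-2)) − (-4) = -2 → (-1,-2,-2)

-1,-2,-2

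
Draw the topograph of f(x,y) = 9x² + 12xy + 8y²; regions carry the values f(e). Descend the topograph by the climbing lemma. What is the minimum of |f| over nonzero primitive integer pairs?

translate: b→-6 (≡12 mod 18), so (9,12,8)→(9,-6,5)
flip: (9,-6,5)→(5,6,9)
translate: b→-4 (≡6 mod 10), so (5,6,9)→(5,-4,8)
reduced (well bottom): (5,-4,8) with a≤c, −a<b≤a
well minimum = a = 5

5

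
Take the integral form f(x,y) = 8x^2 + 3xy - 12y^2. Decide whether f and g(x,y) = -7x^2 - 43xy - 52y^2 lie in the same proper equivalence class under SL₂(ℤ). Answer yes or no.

D₁ = 393, D₂ = 393
river cycle of f (length 16): (8, 19, -1), (-1, 19, 8), (8, 13, -7), (-7, 15, 6), (6, 9, -13), (-13, 17, 2), (2, 19, -4), (-4, 13, 14), (14, 15, -3), (-3, 15, 14), … (6 more)
river cycle of g (length 16): (-7, 13, 8), (8, 19, -1), (-1, 19, 8), (8, 13, -7), (-7, 15, 6), (6, 9, -13), (-13, 17, 2), (2, 19, -4), (-4, 13, 14), (14, 15, -3), … (6 more)
cycles coincide ⇒ equivalent

yes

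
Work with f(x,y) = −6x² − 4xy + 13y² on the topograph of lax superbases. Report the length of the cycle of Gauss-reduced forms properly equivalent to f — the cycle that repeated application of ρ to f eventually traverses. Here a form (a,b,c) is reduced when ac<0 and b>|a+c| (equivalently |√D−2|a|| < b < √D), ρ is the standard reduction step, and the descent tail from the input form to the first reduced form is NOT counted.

D = 328, ⌊√D⌋ = 18
descent: ρ → (13,4,-6)
descent: ρ → (-6,8,11)  [lands on river]
river: ρ → (11,14,-3)
river: ρ → (-3,16,6)
river: ρ → (6,8,-11)
river: ρ → (-11,14,3)
river: ρ → (3,16,-6)
ρ-cycle length = 6 (tail of 2 descent steps not counted)

6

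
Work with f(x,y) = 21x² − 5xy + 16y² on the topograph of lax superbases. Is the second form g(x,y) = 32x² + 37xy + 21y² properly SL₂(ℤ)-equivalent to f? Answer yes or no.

D₁ = -1319, D₂ = -1319
f: flip: (21,-5,16)→(16,5,21)
f: reduced (well bottom): (16,5,21) with a≤c, −a<b≤a
g: translate: b→-27 (≡37 mod 64), so (32,37,21)→(32,-27,16)
g: flip: (32,-27,16)→(16,27,32)
g: translate: b→-5 (≡27 mod 32), so (16,27,32)→(16,-5,21)
g: reduced (well bottom): (16,-5,21) with a≤c, −a<b≤a
reduced forms (16, 5, 21) vs (16, -5, 21) ⇒ inequivalent

no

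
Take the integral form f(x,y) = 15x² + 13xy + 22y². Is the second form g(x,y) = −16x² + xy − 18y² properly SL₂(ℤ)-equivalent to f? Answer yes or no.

D₁ = -1151, D₂ = -1151
f: reduced (well bottom): (15,13,22) with a≤c, −a<b≤a
g is negative-definite; reduce −g:
−g: reduced (well bottom): (16,-1,18) with a≤c, −a<b≤a
flip sign back: reduced form of g is (-16,1,-18)
reduced forms (15, 13, 22) vs (-16, 1, -18) ⇒ inequivalent

no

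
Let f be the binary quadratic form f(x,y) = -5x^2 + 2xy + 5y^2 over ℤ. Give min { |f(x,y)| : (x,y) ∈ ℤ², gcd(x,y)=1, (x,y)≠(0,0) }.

river: ρ → (5,8,-2)
river: ρ → (-2,8,5)
river: ρ → (5,2,-5)
river: ρ → (-5,8,2)
river: ρ → (2,8,-5)
river: ρ → (-5,2,5)
closes: descent 0, river 6
min |a| on river = 2

2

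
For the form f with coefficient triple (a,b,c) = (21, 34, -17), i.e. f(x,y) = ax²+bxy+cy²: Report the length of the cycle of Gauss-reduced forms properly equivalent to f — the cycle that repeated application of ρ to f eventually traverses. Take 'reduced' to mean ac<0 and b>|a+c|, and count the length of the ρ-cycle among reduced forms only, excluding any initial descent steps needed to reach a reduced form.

D = 2584, ⌊√D⌋ = 50
river: ρ → (-17,34,21)
river: ρ → (21,50,-1)
river: ρ → (-1,50,21)
river: ρ → (21,34,-17)
ρ-cycle length = 4 (tail of 0 descent steps not counted)

4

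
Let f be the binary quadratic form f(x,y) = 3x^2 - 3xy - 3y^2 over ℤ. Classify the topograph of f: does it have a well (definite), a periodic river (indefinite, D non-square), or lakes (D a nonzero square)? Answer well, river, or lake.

D = b²−4ac = (-3)² − 4·3·(-3) = 45
D > 0 non-square ⇒ indefinite ⇒ periodic river

river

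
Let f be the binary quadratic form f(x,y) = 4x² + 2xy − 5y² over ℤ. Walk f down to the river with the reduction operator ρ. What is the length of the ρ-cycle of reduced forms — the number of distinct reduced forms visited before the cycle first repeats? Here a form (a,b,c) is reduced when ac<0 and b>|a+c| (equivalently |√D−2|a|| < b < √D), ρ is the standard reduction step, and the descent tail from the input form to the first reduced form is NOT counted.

D = 84, ⌊√D⌋ = 9
river: ρ → (-5,8,1)
river: ρ → (1,8,-5)
river: ρ → (-5,2,4)
river: ρ → (4,6,-3)
river: ρ → (-3,6,4)
river: ρ → (4,2,-5)
ρ-cycle length = 6 (tail of 0 descent steps not counted)

6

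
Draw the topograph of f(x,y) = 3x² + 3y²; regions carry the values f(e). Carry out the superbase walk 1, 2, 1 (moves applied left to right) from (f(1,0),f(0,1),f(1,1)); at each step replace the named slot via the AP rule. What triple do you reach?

start (3,3,6) = (f(1,0),f(0,1),f(1,1))
replace slot 1: 2·(3+6) − 3 = 15 → (15,3,6)
replace slot 2: 2·(15+6) − 3 = 39 → (15,39,6)
replace slot 1: 2·(39+6) − 15 = 75 → (75,39,6)

75,39,6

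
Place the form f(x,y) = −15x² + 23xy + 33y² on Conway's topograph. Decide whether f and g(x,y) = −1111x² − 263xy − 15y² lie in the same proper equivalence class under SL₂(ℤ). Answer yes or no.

D₁ = 2509, D₂ = 2509
river cycle of f (length 26): (33, 43, -5), (-5, 47, 15), (15, 43, -11), (-11, 45, 11), (11, 43, -15), (-15, 47, 5), (5, 43, -33), (-33, 23, 15), (15, 37, -19), (-19, 39, 13), … (16 more)
river cycle of g (length 26): (-15, 23, 33), (33, 43, -5), (-5, 47, 15), (15, 43, -11), (-11, 45, 11), (11, 43, -15), (-15, 47, 5), (5, 43, -33), (-33, 23, 15), (15, 37, -19), … (16 more)
cycles coincide ⇒ equivalent

yes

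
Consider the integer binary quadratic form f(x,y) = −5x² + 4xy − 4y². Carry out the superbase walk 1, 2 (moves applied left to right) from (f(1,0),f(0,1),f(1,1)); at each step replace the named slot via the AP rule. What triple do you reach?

start (-5,-4,-5) = (f(1,0),f(0,1),f(1,1))
replace slot 1: 2·((-4)+(-5)) − (-5) = -13 → (-13,-4,-5)
replace slot 2: 2·((-13)+(-5)) − (-4) = -32 → (-13,-32,-5)

-13,-32,-5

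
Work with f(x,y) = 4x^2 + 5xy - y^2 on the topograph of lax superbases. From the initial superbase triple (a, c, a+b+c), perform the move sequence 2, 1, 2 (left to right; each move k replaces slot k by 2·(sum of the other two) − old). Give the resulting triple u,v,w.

start (4,-1,8) = (f(1,0),f(0,1),f(1,1))
replace slot 2: 2·(4+8) − (-1) = 25 → (4,25,8)
replace slot 1: 2·(25+8) − 4 = 62 → (62,25,8)
replace slot 2: 2·(62+8) − 25 = 115 → (62,115,8)

62,115,8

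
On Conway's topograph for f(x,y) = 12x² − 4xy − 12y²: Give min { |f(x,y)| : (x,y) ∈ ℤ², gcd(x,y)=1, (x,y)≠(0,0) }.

descent: ρ → (-12,4,12)  [lands on river]
river: ρ → (12,20,-4)
river: ρ → (-4,20,12)
river: ρ → (12,4,-12)
river: ρ → (-12,20,4)
river: ρ → (4,20,-12)
closes: descent 1, river 6
min |a| on river = 4

4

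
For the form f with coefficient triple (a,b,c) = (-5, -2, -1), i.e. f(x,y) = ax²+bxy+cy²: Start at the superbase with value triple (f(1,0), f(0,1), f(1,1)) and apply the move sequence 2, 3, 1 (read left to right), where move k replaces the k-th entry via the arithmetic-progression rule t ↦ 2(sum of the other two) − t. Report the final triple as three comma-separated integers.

start (-5,-1,-8) = (f(1,0),f(0,1),f(1,1))
replace slot 2: 2·((-5)+(-8)) − (-1) = -25 → (-5,-25,-8)
replace slot 3: 2·((-5)+(-25)) − (-8) = -52 → (-5,-25,-52)
replace slot 1: 2·((-25)+(-52)) − (-5) = -149 → (-149,-25,-52)

-149,-25,-52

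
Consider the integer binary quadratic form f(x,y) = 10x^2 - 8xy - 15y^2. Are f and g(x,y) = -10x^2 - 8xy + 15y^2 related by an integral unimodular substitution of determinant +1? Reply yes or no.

D₁ = 664, D₂ = 664
river cycle of f (length 22): (-15, 8, 10), (10, 12, -13), (-13, 14, 9), (9, 22, -5), (-5, 18, 17), (17, 16, -6), (-6, 20, 11), (11, 24, -2), (-2, 24, 11), (11, 20, -6), … (12 more)
river cycle of g (length 22): (15, 8, -10), (-10, 12, 13), (13, 14, -9), (-9, 22, 5), (5, 18, -17), (-17, 16, 6), (6, 20, -11), (-11, 24, 2), (2, 24, -11), (-11, 20, 6), … (12 more)
cycles differ ⇒ inequivalent

no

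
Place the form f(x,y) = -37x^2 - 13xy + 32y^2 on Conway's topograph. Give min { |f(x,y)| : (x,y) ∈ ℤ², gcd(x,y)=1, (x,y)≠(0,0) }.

descent: ρ → (32,13,-37)  [lands on river]
river: ρ → (-37,61,8)
river: ρ → (8,67,-13)
river: ρ → (-13,63,18)
river: ρ → (18,45,-40)
river: ρ → (-40,35,23)
river: ρ → (23,57,-18)
river: ρ → (-18,51,32)
closes: descent 1, river 8
min |a| on river = 8

8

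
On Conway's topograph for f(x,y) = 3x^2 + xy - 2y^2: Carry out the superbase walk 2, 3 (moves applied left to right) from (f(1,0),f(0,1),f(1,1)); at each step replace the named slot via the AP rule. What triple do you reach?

start (3,-2,2) = (f(1,0),f(0,1),f(1,1))
replace slot 2: 2·(3+2) − (-2) = 12 → (3,12,2)
replace slot 3: 2·(3+12) − 2 = 28 → (3,12,28)

3,12,28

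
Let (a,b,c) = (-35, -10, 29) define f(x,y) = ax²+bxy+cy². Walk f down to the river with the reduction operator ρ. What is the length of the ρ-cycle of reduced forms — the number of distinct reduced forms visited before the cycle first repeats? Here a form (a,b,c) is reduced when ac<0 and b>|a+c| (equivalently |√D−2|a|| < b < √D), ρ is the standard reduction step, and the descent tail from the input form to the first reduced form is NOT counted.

D = 4160, ⌊√D⌋ = 64
descent: ρ → (29,10,-35)  [lands on river]
river: ρ → (-35,60,4)
river: ρ → (4,60,-35)
river: ρ → (-35,10,29)
river: ρ → (29,48,-16)
river: ρ → (-16,48,29)
ρ-cycle length = 6 (tail of 1 descent step not counted)

6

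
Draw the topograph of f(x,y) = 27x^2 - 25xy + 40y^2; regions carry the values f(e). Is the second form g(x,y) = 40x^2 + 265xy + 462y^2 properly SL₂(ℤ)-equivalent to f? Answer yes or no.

D₁ = -3695, D₂ = -3695
f: reduced (well bottom): (27,-25,40) with a≤c, −a<b≤a
g: translate: b→25 (≡265 mod 80), so (40,265,462)→(40,25,27)
g: flip: (40,25,27)→(27,-25,40)
g: reduced (well bottom): (27,-25,40) with a≤c, −a<b≤a
reduced forms (27, -25, 40) vs (27, -25, 40) ⇒ equivalent

yes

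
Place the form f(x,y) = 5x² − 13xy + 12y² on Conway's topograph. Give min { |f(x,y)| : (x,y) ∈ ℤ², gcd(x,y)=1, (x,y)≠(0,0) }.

translate: b→-3 (≡-13 mod 10), so (5,-13,12)→(5,-3,4)
flip: (5,-3,4)→(4,3,5)
reduced (well bottom): (4,3,5) with a≤c, −a<b≤a
well minimum = a = 4

4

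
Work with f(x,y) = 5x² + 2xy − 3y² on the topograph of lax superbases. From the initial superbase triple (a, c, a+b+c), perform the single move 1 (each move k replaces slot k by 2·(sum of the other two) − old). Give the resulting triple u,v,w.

start (5,-3,4) = (f(1,0),f(0,1),f(1,1))
replace slot 1: 2·((-3)+4) − 5 = -3 → (-3,-3,4)

-3,-3,4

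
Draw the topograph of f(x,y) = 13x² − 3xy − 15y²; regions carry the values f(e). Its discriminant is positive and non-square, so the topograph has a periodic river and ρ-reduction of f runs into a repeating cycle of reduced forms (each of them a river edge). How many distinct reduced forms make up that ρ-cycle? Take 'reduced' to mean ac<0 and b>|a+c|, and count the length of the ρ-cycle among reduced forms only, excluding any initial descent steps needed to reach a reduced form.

D = 789, ⌊√D⌋ = 28
descent: ρ → (-15,3,13)  [lands on river]
river: ρ → (13,23,-5)
river: ρ → (-5,27,3)
river: ρ → (3,27,-5)
river: ρ → (-5,23,13)
river: ρ → (13,3,-15)
river: ρ → (-15,27,1)
river: ρ → (1,27,-15)
ρ-cycle length = 8 (tail of 1 descent step not counted)

8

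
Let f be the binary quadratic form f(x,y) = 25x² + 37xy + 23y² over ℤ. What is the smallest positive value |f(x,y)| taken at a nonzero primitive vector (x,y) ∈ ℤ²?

translate: b→-13 (≡37 mod 50), so (25,37,23)→(25,-13,11)
flip: (25,-13,11)→(11,13,25)
translate: b→-9 (≡13 mod 22), so (11,13,25)→(11,-9,23)
reduced (well bottom): (11,-9,23) with a≤c, −a<b≤a
well minimum = a = 11

11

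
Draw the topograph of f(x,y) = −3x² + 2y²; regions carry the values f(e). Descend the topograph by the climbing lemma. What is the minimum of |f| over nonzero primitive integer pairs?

descent: ρ → (2,4,-1)  [lands on river]
river: ρ → (-1,4,2)
closes: descent 1, river 2
min |a| on river = 1

1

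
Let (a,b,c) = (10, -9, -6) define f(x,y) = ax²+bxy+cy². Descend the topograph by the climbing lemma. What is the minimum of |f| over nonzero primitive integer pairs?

descent: ρ → (-6,9,10)  [lands on river]
river: ρ → (10,11,-5)
river: ρ → (-5,9,12)
river: ρ → (12,15,-2)
river: ρ → (-2,17,4)
river: ρ → (4,15,-6)
closes: descent 1, river 6
min |a| on river = 2

2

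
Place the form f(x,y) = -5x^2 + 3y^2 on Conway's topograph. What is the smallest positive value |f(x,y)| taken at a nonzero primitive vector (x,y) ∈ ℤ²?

descent: ρ → (3,6,-2)  [lands on river]
river: ρ → (-2,6,3)
closes: descent 1, river 2
min |a| on river = 2

2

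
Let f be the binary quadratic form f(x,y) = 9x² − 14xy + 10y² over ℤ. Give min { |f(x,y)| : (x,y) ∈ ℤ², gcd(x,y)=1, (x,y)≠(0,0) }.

translate: b→4 (≡-14 mod 18), so (9,-14,10)→(9,4,5)
flip: (9,4,5)→(5,-4,9)
reduced (well bottom): (5,-4,9) with a≤c, −a<b≤a
well minimum = a = 5

5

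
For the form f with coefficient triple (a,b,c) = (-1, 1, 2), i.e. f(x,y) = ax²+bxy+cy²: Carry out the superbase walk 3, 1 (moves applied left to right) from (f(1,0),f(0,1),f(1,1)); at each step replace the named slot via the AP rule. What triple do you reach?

start (-1,2,2) = (f(1,0),f(0,1),f(1,1))
replace slot 3: 2·((-1)+2) − 2 = 0 → (-1,2,0)
replace slot 1: 2·(2+0) − (-1) = 5 → (5,2,0)

5,2,0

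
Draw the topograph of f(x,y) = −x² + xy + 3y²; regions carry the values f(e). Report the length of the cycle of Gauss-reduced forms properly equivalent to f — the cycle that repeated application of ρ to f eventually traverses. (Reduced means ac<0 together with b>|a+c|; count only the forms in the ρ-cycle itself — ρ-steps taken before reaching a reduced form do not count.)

D = 13, ⌊√D⌋ = 3
descent: ρ → (3,-1,-1)
descent: ρ → (-1,3,1)  [lands on river]
river: ρ → (1,3,-1)
ρ-cycle length = 2 (tail of 2 descent steps not counted)

2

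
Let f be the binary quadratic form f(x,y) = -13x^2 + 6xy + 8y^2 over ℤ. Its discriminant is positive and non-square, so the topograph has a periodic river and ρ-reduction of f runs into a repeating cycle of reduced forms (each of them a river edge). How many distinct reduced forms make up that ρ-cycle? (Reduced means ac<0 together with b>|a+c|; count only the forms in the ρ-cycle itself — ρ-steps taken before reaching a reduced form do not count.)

D = 452, ⌊√D⌋ = 21
river: ρ → (8,10,-11)
river: ρ → (-11,12,7)
river: ρ → (7,16,-7)
river: ρ → (-7,12,11)
river: ρ → (11,10,-8)
river: ρ → (-8,6,13)
river: ρ → (13,20,-1)
river: ρ → (-1,20,13)
river: ρ → (13,6,-8)
river: ρ → (-8,10,11)
river: ρ → (11,12,-7)
river: ρ → (-7,16,7)
river: ρ → (7,12,-11)
river: ρ → (-11,10,8)
river: ρ → (8,6,-13)
river: ρ → (-13,20,1)
river: ρ → (1,20,-13)
river: ρ → (-13,6,8)
ρ-cycle length = 18 (tail of 0 descent steps not counted)

18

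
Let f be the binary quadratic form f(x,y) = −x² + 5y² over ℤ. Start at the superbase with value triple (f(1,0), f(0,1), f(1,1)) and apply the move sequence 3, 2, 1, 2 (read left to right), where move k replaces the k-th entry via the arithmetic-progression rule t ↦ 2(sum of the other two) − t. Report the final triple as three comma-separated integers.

start (-1,5,4) = (f(1,0),f(0,1),f(1,1))
replace slot 3: 2·((-1)+5) − 4 = 4 → (-1,5,4)
replace slot 2: 2·((-1)+4) − 5 = 1 → (-1,1,4)
replace slot 1: 2·(1+4) − (-1) = 11 → (11,1,4)
replace slot 2: 2·(11+4) − 1 = 29 → (11,29,4)

11,29,4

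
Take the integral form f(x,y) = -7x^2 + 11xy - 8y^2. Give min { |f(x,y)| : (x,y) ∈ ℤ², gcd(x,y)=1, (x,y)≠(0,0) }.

translate: b→3 (≡-11 mod 14), so (7,-11,8)→(7,3,4)
flip: (7,3,4)→(4,-3,7)
reduced (well bottom): (4,-3,7) with a≤c, −a<b≤a
well minimum |f| = |-4| = 4 (negative-definite)

4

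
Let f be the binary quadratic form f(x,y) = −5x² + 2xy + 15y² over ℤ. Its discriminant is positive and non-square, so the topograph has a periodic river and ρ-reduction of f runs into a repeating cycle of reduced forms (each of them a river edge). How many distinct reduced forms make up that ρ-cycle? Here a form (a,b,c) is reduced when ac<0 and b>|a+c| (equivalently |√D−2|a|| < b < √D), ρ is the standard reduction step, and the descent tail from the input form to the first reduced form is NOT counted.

D = 304, ⌊√D⌋ = 17
descent: ρ → (15,-2,-5)
descent: ρ → (-5,12,8)  [lands on river]
river: ρ → (8,4,-9)
river: ρ → (-9,14,3)
river: ρ → (3,16,-4)
river: ρ → (-4,16,3)
river: ρ → (3,14,-9)
river: ρ → (-9,4,8)
river: ρ → (8,12,-5)
river: ρ → (-5,8,12)
river: ρ → (12,16,-1)
river: ρ → (-1,16,12)
river: ρ → (12,8,-5)
ρ-cycle length = 12 (tail of 2 descent steps not counted)

12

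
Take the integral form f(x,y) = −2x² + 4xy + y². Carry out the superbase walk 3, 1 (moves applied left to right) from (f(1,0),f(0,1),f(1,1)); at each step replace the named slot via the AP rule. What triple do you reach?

start (-2,1,3) = (f(1,0),f(0,1),f(1,1))
replace slot 3: 2·((-2)+1) − 3 = -5 → (-2,1,-5)
replace slot 1: 2·(1+(-5)) − (-2) = -6 → (-6,1,-5)

-6,1,-5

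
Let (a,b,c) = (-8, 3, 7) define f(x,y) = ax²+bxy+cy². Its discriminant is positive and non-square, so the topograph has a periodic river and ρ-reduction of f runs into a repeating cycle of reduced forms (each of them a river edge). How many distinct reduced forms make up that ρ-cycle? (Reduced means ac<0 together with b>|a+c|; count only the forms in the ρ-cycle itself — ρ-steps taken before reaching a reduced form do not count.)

D = 233, ⌊√D⌋ = 15
river: ρ → (7,11,-4)
river: ρ → (-4,13,4)
river: ρ → (4,11,-7)
river: ρ → (-7,3,8)
river: ρ → (8,13,-2)
river: ρ → (-2,15,1)
river: ρ → (1,15,-2)
river: ρ → (-2,13,8)
river: ρ → (8,3,-7)
river: ρ → (-7,11,4)
river: ρ → (4,13,-4)
river: ρ → (-4,11,7)
river: ρ → (7,3,-8)
river: ρ → (-8,13,2)
river: ρ → (2,15,-1)
river: ρ → (-1,15,2)
river: ρ → (2,13,-8)
river: ρ → (-8,3,7)
ρ-cycle length = 18 (tail of 0 descent steps not counted)

18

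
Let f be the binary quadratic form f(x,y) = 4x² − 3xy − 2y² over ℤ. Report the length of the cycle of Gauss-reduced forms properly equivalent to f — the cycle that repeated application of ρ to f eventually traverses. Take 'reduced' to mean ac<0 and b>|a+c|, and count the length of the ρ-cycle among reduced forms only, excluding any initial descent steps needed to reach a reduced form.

D = 41, ⌊√D⌋ = 6
descent: ρ → (-2,3,4)  [lands on river]
river: ρ → (4,5,-1)
river: ρ → (-1,5,4)
river: ρ → (4,3,-2)
river: ρ → (-2,5,2)
river: ρ → (2,3,-4)
river: ρ → (-4,5,1)
river: ρ → (1,5,-4)
river: ρ → (-4,3,2)
river: ρ → (2,5,-2)
ρ-cycle length = 10 (tail of 1 descent step not counted)

10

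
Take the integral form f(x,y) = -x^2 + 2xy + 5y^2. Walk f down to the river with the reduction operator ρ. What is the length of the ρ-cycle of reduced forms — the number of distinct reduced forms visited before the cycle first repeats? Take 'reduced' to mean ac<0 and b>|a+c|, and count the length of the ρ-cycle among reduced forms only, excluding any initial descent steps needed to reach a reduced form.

D = 24, ⌊√D⌋ = 4
descent: ρ → (5,-2,-1)
descent: ρ → (-1,4,2)  [lands on river]
river: ρ → (2,4,-1)
ρ-cycle length = 2 (tail of 2 descent steps not counted)

2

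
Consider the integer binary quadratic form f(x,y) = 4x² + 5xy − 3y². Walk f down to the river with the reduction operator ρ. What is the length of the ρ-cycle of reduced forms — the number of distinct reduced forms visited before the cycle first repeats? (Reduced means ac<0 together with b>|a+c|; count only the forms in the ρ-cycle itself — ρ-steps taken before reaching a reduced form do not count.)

D = 73, ⌊√D⌋ = 8
river: ρ → (-3,7,2)
river: ρ → (2,5,-6)
river: ρ → (-6,7,1)
river: ρ → (1,7,-6)
river: ρ → (-6,5,2)
river: ρ → (2,7,-3)
river: ρ → (-3,5,4)
river: ρ → (4,3,-4)
river: ρ → (-4,5,3)
river: ρ → (3,7,-2)
river: ρ → (-2,5,6)
river: ρ → (6,7,-1)
river: ρ → (-1,7,6)
river: ρ → (6,5,-2)
river: ρ → (-2,7,3)
river: ρ → (3,5,-4)
river: ρ → (-4,3,4)
river: ρ → (4,5,-3)
ρ-cycle length = 18 (tail of 0 descent steps not counted)

18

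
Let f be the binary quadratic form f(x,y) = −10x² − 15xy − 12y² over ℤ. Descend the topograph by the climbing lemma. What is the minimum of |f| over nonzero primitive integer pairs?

translate: b→-5 (≡15 mod 20), so (10,15,12)→(10,-5,7)
flip: (10,-5,7)→(7,5,10)
reduced (well bottom): (7,5,10) with a≤c, −a<b≤a
well minimum |f| = |-7| = 7 (negative-definite)

7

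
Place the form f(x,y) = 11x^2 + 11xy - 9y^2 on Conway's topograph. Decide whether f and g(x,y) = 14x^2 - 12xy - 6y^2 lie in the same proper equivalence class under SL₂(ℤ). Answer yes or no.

D₁ = 517, D₂ = 480
discriminants differ ⇒ not SL₂(ℤ)-equivalent

no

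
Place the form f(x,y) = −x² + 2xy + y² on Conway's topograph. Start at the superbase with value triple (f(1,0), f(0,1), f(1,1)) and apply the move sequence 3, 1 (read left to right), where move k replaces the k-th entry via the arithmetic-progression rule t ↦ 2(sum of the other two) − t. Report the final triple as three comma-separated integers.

start (-1,1,2) = (f(1,0),f(0,1),f(1,1))
replace slot 3: 2·((-1)+1) − 2 = -2 → (-1,1,-2)
replace slot 1: 2·(1+(-2)) − (-1) = -1 → (-1,1,-2)

-1,1,-2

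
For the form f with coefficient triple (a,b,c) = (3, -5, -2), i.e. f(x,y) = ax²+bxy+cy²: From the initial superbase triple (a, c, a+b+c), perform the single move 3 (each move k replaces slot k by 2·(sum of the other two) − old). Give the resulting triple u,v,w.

start (3,-2,-4) = (f(1,0),f(0,1),f(1,1))
replace slot 3: 2·(3+(-2)) − (-4) = 6 → (3,-2,6)

3,-2,6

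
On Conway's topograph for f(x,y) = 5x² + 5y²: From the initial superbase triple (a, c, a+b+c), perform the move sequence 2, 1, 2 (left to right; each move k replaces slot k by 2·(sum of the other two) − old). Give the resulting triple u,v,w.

start (5,5,10) = (f(1,0),f(0,1),f(1,1))
replace slot 2: 2·(5+10) − 5 = 25 → (5,25,10)
replace slot 1: 2·(25+10) − 5 = 65 → (65,25,10)
replace slot 2: 2·(65+10) − 25 = 125 → (65,125,10)

65,125,10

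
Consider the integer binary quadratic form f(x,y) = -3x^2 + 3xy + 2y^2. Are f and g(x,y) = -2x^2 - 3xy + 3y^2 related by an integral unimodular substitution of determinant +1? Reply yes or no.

D₁ = 33, D₂ = 33
river cycle of f (length 4): (2, 5, -1), (-1, 5, 2), (2, 3, -3), (-3, 3, 2)
river cycle of g (length 4): (3, 3, -2), (-2, 5, 1), (1, 5, -2), (-2, 3, 3)
cycles differ ⇒ inequivalent

no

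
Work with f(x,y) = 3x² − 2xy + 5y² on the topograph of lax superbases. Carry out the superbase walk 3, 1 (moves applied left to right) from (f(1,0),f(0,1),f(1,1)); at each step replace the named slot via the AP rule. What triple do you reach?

start (3,5,6) = (f(1,0),f(0,1),f(1,1))
replace slot 3: 2·(3+5) − 6 = 10 → (3,5,10)
replace slot 1: 2·(5+10) − 3 = 27 → (27,5,10)

27,5,10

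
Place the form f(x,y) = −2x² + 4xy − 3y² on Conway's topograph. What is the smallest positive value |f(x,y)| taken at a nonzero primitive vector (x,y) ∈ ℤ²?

translate: b→0 (≡-4 mod 4), so (2,-4,3)→(2,0,1)
flip: (2,0,1)→(1,0,2)
reduced (well bottom): (1,0,2) with a≤c, −a<b≤a
well minimum |f| = |-1| = 1 (negative-definite)

1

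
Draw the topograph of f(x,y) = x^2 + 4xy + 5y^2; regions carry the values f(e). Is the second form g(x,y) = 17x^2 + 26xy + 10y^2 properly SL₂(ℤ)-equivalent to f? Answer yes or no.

D₁ = -4, D₂ = -4
f: translate: b→0 (≡4 mod 2), so (1,4,5)→(1,0,1)
f: reduced (well bottom): (1,0,1) with a≤c, −a<b≤a
g: translate: b→-8 (≡26 mod 34), so (17,26,10)→(17,-8,1)
g: flip: (17,-8,1)→(1,8,17)
g: translate: b→0 (≡8 mod 2), so (1,8,17)→(1,0,1)
g: reduced (well bottom): (1,0,1) with a≤c, −a<b≤a
reduced forms (1, 0, 1) vs (1, 0, 1) ⇒ equivalent

yes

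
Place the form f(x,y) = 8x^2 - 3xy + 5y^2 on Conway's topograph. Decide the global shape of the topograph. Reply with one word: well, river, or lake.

D = b²−4ac = (-3)² − 4·8·5 = -151
D < 0 ⇒ definite ⇒ every region one sign ⇒ single well

well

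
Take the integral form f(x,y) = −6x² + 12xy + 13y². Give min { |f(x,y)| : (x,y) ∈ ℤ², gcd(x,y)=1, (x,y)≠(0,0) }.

river: ρ → (13,14,-5)
river: ρ → (-5,16,10)
river: ρ → (10,4,-11)
river: ρ → (-11,18,3)
river: ρ → (3,18,-11)
river: ρ → (-11,4,10)
river: ρ → (10,16,-5)
river: ρ → (-5,14,13)
river: ρ → (13,12,-6)
river: ρ → (-6,12,13)
closes: descent 0, river 10
min |a| on river = 3

3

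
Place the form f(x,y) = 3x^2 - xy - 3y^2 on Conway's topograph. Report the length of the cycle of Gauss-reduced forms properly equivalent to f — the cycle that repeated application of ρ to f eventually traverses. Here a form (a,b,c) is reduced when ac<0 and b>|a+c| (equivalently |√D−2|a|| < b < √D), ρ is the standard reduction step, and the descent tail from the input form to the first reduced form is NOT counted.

D = 37, ⌊√D⌋ = 6
descent: ρ → (-3,1,3)  [lands on river]
river: ρ → (3,5,-1)
river: ρ → (-1,5,3)
river: ρ → (3,1,-3)
river: ρ → (-3,5,1)
river: ρ → (1,5,-3)
ρ-cycle length = 6 (tail of 1 descent step not counted)

6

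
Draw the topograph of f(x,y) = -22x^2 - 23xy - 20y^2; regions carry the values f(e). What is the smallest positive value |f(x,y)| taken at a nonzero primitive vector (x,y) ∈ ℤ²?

translate: b→-21 (≡23 mod 44), so (22,23,20)→(22,-21,19)
flip: (22,-21,19)→(19,21,22)
translate: b→-17 (≡21 mod 38), so (19,21,22)→(19,-17,20)
reduced (well bottom): (19,-17,20) with a≤c, −a<b≤a
well minimum |f| = |-19| = 19 (negative-definite)

19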